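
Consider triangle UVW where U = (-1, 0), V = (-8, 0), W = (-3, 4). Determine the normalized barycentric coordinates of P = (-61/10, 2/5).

Signed area of the reference triangle: [UVW] = ½·((-1)·(0−4) + (-8)·(4−0) + (-3)·(0−0)) = ½·(4 − 32 + 0) = -14.
[PVW] = ½·((-61/10)·(0−4) + (-8)·(4−(2/5)) + (-3)·(2/5−0)) = ½·(122/5 − 144/5 − 6/5) = -14/5, so the U-coordinate is (-14/5)/(-14) = 1/5.
[UPW] = ½·((-1)·(2/5−4) + (-61/10)·(4−0) + (-3)·(0−(2/5))) = ½·(18/5 − 122/5 + 6/5) = -49/5, so the V-coordinate is 7/10.
[UVP] = ½·((-1)·(0−(2/5)) + (-8)·(2/5−0) + (-61/10)·(0−0)) = ½·(2/5 − 16/5 + 0) = -7/5, so the W-coordinate is 1/10.
Check: 1/5 + 7/10 + 1/10 = 1.

(1/5, 7/10, 1/10)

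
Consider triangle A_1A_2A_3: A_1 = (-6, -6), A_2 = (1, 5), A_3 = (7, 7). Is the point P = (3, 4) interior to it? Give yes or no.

Barycentric coordinates of P: (5/26, 1/4, 29/52).
The three coordinates are positive, positive, positive; a point is interior exactly when all three are positive.

yes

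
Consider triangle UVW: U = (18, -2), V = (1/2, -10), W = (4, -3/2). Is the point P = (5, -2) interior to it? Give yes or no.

yes

Barycentric coordinates of P: (41/483, 26/483, 416/483).
The three coordinates are positive, positive, positive; a point is interior exactly when all three are positive.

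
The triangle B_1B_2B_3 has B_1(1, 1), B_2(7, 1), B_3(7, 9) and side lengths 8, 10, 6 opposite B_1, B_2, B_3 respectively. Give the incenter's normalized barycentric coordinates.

The incenter has barycentric coordinates proportional to the opposite side lengths: (8 : 10 : 6).
Normalizing by 8+10+6 = 24 gives (1/3, 5/12, 1/4).

(1/3, 5/12, 1/4)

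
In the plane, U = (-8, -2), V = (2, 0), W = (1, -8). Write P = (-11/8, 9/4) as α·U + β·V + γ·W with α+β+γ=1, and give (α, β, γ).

Signed area of the reference triangle: [UVW] = ½·((-8)·(0−(-8)) + 2·(-8−(-2)) + 1·(-2−0)) = ½·(-64 − 12 − 2) = -39.
[PVW] = ½·((-11/8)·(0−(-8)) + 2·(-8−(9/4)) + 1·(9/4−0)) = ½·(-11 − 41/2 + 9/4) = -117/8, so the U-coordinate is (-117/8)/(-39) = 3/8.
[UPW] = ½·((-8)·(9/4−(-8)) + (-11/8)·(-8−(-2)) + 1·(-2−(9/4))) = ½·(-82 + 33/4 − 17/4) = -39, so the V-coordinate is 1.
[UVP] = ½·((-8)·(0−(9/4)) + 2·(9/4−(-2)) + (-11/8)·(-2−0)) = ½·(18 + 17/2 + 11/4) = 117/8, so the W-coordinate is -3/8.

(3/8, 1, -3/8)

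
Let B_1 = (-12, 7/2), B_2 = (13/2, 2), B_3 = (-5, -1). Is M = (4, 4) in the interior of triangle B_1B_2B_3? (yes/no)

Barycentric coordinates of M: (122/291, 302/291, -133/291).
The three coordinates are positive, positive, negative; a point is interior exactly when all three are positive.

no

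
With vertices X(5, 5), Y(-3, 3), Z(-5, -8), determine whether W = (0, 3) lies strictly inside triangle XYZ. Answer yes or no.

Barycentric coordinates of W: (11/28, 15/28, 1/14).
The three coordinates are positive, positive, positive; a point is interior exactly when all three are positive.

yes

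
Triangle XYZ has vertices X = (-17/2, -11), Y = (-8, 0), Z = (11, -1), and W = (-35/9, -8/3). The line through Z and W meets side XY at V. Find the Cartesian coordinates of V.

(-57/7, -22/7)

Barycentric coordinates of W with respect to XYZ: (2/9, 5/9, 2/9).
On side XY the Z-coordinate is zero; dropping W's Z-weight 2/9 and renormalizing the remaining 2/9 : 5/9 gives weights 2/7, 5/7 on X, Y.
V = (2/7)·(-17/2, -11) + (5/7)·(-8, 0) = (-57/7, -22/7).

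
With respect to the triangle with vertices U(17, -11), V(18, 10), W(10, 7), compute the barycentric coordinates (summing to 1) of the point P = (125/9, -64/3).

Signed area of the reference triangle: [UVW] = ½·(17·(10−7) + 18·(7−(-11)) + 10·(-11−10)) = ½·(51 + 324 − 210) = 165/2.
[PVW] = ½·((125/9)·(10−7) + 18·(7−(-64/3)) + 10·(-64/3−10)) = ½·(125/3 + 510 − 940/3) = 715/6, so the U-coordinate is (715/6)/(165/2) = 13/9.
[UPW] = ½·(17·(-64/3−7) + (125/9)·(7−(-11)) + 10·(-11−(-64/3))) = ½·(-1445/3 + 250 + 310/3) = -385/6, so the V-coordinate is -7/9.
[UVP] = ½·(17·(10−(-64/3)) + 18·(-64/3−(-11)) + (125/9)·(-11−10)) = ½·(1598/3 − 186 − 875/3) = 55/2, so the W-coordinate is 1/3.
Check: 13/9 − 7/9 + 1/3 = 1.

(13/9, -7/9, 1/3)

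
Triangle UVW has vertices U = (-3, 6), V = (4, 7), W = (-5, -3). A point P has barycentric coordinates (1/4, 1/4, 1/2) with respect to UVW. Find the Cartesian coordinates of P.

(-9/4, 7/4)

P = (1/4)·U + (1/4)·V + (1/2)·W.
x-coordinate: (1/4)·(-3) + (1/4)·4 + (1/2)·(-5) = -9/4.
y-coordinate: (1/4)·6 + (1/4)·7 + (1/2)·(-3) = 7/4.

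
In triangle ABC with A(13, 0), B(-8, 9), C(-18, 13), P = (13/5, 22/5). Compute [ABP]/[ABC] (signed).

[ABC] = ½·(13·(9−13) + (-8)·(13−0) + (-18)·(0−9)) = ½·(-52 − 104 + 162) = 3.
[ABP] = ½·(13·(9−(22/5)) + (-8)·(22/5−0) + (13/5)·(0−9)) = ½·(299/5 − 176/5 − 117/5) = 3/5, so the ratio is (3/5)/3 = 1/5.

1/5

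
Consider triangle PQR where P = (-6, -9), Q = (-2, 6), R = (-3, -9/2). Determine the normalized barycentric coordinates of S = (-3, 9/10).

Signed area of the reference triangle: [PQR] = ½·((-6)·(6−(-9/2)) + (-2)·(-9/2−(-9)) + (-3)·(-9−6)) = ½·(-63 − 9 + 45) = -27/2.
[SQR] = ½·((-3)·(6−(-9/2)) + (-2)·(-9/2−(9/10)) + (-3)·(9/10−6)) = ½·(-63/2 + 54/5 + 153/10) = -27/10, so the P-coordinate is (-27/10)/(-27/2) = 1/5.
[PSR] = ½·((-6)·(9/10−(-9/2)) + (-3)·(-9/2−(-9)) + (-3)·(-9−(9/10))) = ½·(-162/5 − 27/2 + 297/10) = -81/10, so the Q-coordinate is 3/5.
[PQS] = ½·((-6)·(6−(9/10)) + (-2)·(9/10−(-9)) + (-3)·(-9−6)) = ½·(-153/5 − 99/5 + 45) = -27/10, so the R-coordinate is 1/5.
Check: 1/5 + 3/5 + 1/5 = 1.

(1/5, 3/5, 1/5)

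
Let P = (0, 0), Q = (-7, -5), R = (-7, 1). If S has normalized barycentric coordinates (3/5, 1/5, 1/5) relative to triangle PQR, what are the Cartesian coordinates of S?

S = (3/5)·P + (1/5)·Q + (1/5)·R.
x-coordinate: (3/5)·0 + (1/5)·(-7) + (1/5)·(-7) = -14/5.
y-coordinate: (3/5)·0 + (1/5)·(-5) + (1/5)·1 = -4/5.

(-14/5, -4/5)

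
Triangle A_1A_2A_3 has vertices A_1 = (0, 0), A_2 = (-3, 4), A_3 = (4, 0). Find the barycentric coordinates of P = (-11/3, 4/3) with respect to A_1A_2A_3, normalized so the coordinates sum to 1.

(4/3, 1/3, -2/3)

Signed area of the reference triangle: [A_1A_2A_3] = ½·(0·(4−0) + (-3)·(0−0) + 4·(0−4)) = ½·(0 + 0 − 16) = -8.
[PA_2A_3] = ½·((-11/3)·(4−0) + (-3)·(0−(4/3)) + 4·(4/3−4)) = ½·(-44/3 + 4 − 32/3) = -32/3, so the A_1-coordinate is (-32/3)/(-8) = 4/3.
[A_1PA_3] = ½·(0·(4/3−0) + (-11/3)·(0−0) + 4·(0−(4/3))) = ½·(0 + 0 − 16/3) = -8/3, so the A_2-coordinate is 1/3.
[A_1A_2P] = ½·(0·(4−(4/3)) + (-3)·(4/3−0) + (-11/3)·(0−4)) = ½·(0 − 4 + 44/3) = 16/3, so the A_3-coordinate is -2/3.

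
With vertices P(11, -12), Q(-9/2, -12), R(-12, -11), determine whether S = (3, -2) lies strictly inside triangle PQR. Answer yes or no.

no

Barycentric coordinates of S: (165/31, -444/31, 10).
The three coordinates are positive, negative, positive; a point is interior exactly when all three are positive.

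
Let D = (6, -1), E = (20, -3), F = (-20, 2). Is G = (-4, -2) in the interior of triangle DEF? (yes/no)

Barycentric coordinates of G: (-8, 28/5, 17/5).
The three coordinates are negative, positive, positive; a point is interior exactly when all three are positive.

no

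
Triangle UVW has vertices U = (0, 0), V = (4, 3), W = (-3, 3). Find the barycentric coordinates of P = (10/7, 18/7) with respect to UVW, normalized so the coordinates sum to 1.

Signed area of the reference triangle: [UVW] = ½·(0·(3−3) + 4·(3−0) + (-3)·(0−3)) = ½·(0 + 12 + 9) = 21/2.
[PVW] = ½·((10/7)·(3−3) + 4·(3−(18/7)) + (-3)·(18/7−3)) = ½·(0 + 12/7 + 9/7) = 3/2, so the U-coordinate is (3/2)/(21/2) = 1/7.
[UPW] = ½·(0·(18/7−3) + (10/7)·(3−0) + (-3)·(0−(18/7))) = ½·(0 + 30/7 + 54/7) = 6, so the V-coordinate is 4/7.
[UVP] = ½·(0·(3−(18/7)) + 4·(18/7−0) + (10/7)·(0−3)) = ½·(0 + 72/7 − 30/7) = 3, so the W-coordinate is 2/7.

(1/7, 4/7, 2/7)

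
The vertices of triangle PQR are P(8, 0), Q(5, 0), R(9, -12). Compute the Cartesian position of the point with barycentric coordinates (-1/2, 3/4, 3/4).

(13/2, -9)

S = (-1/2)·P + (3/4)·Q + (3/4)·R.
x-coordinate: (-1/2)·8 + (3/4)·5 + (3/4)·9 = 13/2.
y-coordinate: (-1/2)·0 + (3/4)·0 + (3/4)·(-12) = -9.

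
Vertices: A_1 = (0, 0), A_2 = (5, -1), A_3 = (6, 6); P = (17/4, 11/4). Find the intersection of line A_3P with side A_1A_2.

(5/2, -1/2)

Barycentric coordinates of P with respect to A_1A_2A_3: (1/4, 1/4, 1/2).
On side A_1A_2 the A_3-coordinate is zero; dropping P's A_3-weight 1/2 and renormalizing the remaining 1/4 : 1/4 gives weights 1/2, 1/2 on A_1, A_2.
Q = (1/2)·(0, 0) + (1/2)·(5, -1) = (5/2, -1/2).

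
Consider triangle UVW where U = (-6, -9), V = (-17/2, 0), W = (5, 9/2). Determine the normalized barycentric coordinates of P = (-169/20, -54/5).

Signed area of the reference triangle: [UVW] = ½·((-6)·(0−(9/2)) + (-17/2)·(9/2−(-9)) + 5·(-9−0)) = ½·(27 − 459/4 − 45) = -531/8.
[PVW] = ½·((-169/20)·(0−(9/2)) + (-17/2)·(9/2−(-54/5)) + 5·(-54/5−0)) = ½·(1521/40 − 2601/20 − 54) = -5841/80, so the U-coordinate is (-5841/80)/(-531/8) = 11/10.
[UPW] = ½·((-6)·(-54/5−(9/2)) + (-169/20)·(9/2−(-9)) + 5·(-9−(-54/5))) = ½·(459/5 − 4563/40 + 9) = -531/80, so the V-coordinate is 1/10.
[UVP] = ½·((-6)·(0−(-54/5)) + (-17/2)·(-54/5−(-9)) + (-169/20)·(-9−0)) = ½·(-324/5 + 153/10 + 1521/20) = 531/40, so the W-coordinate is -1/5.
Check: 11/10 + 1/10 − 1/5 = 1.

(11/10, 1/10, -1/5)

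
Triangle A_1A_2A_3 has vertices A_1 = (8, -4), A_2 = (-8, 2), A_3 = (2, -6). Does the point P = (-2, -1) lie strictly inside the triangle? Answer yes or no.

yes

Barycentric coordinates of P: (9/34, 19/34, 3/17).
The three coordinates are positive, positive, positive; a point is interior exactly when all three are positive.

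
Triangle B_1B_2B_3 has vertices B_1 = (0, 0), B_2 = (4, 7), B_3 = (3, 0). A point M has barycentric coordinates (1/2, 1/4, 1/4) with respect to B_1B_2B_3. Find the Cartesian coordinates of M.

M = (1/2)·B_1 + (1/4)·B_2 + (1/4)·B_3.
x-coordinate: (1/2)·0 + (1/4)·4 + (1/4)·3 = 7/4.
y-coordinate: (1/2)·0 + (1/4)·7 + (1/4)·0 = 7/4.

(7/4, 7/4)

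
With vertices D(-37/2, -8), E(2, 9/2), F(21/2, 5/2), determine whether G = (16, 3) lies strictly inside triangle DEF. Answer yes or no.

no

Barycentric coordinates of G: (-61/589, -173/589, 823/589).
The three coordinates are negative, negative, positive; a point is interior exactly when all three are positive.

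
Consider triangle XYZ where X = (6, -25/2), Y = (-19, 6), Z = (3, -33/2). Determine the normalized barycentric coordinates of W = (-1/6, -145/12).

Signed area of the reference triangle: [XYZ] = ½·(6·(6−(-33/2)) + (-19)·(-33/2−(-25/2)) + 3·(-25/2−6)) = ½·(135 + 76 − 111/2) = 311/4.
[WYZ] = ½·((-1/6)·(6−(-33/2)) + (-19)·(-33/2−(-145/12)) + 3·(-145/12−6)) = ½·(-15/4 + 1007/12 − 217/4) = 311/24, so the X-coordinate is (311/24)/(311/4) = 1/6.
[XWZ] = ½·(6·(-145/12−(-33/2)) + (-1/6)·(-33/2−(-25/2)) + 3·(-25/2−(-145/12))) = ½·(53/2 + 2/3 − 5/4) = 311/24, so the Y-coordinate is 1/6.
[XYW] = ½·(6·(6−(-145/12)) + (-19)·(-145/12−(-25/2)) + (-1/6)·(-25/2−6)) = ½·(217/2 − 95/12 + 37/12) = 311/6, so the Z-coordinate is 2/3.

(1/6, 1/6, 2/3)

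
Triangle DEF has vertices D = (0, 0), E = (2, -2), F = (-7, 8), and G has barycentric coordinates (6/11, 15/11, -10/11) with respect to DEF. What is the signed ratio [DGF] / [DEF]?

The signed ratio [DGF]/[DEF] equals the barycentric coordinate of G at vertex E, which is 15/11.

15/11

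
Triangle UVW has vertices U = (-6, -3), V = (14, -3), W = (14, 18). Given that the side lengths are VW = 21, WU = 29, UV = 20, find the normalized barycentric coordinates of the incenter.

(3/10, 29/70, 2/7)

The incenter has barycentric coordinates proportional to the opposite side lengths: (21 : 29 : 20).
Normalizing by 21+29+20 = 70 gives (3/10, 29/70, 2/7).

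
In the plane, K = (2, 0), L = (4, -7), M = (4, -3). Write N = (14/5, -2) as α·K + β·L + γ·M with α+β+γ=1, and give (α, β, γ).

(3/5, 1/5, 1/5)

Signed area of the reference triangle: [KLM] = ½·(2·(-7−(-3)) + 4·(-3−0) + 4·(0−(-7))) = ½·(-8 − 12 + 28) = 4.
[NLM] = ½·((14/5)·(-7−(-3)) + 4·(-3−(-2)) + 4·(-2−(-7))) = ½·(-56/5 − 4 + 20) = 12/5, so the K-coordinate is (12/5)/4 = 3/5.
[KNM] = ½·(2·(-2−(-3)) + (14/5)·(-3−0) + 4·(0−(-2))) = ½·(2 − 42/5 + 8) = 4/5, so the L-coordinate is 1/5.
[KLN] = ½·(2·(-7−(-2)) + 4·(-2−0) + (14/5)·(0−(-7))) = ½·(-10 − 8 + 98/5) = 4/5, so the M-coordinate is 1/5.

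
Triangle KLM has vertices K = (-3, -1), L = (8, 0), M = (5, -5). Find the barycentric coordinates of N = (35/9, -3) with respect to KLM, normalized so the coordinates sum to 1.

(2/9, 2/9, 5/9)

Signed area of the reference triangle: [KLM] = ½·((-3)·(0−(-5)) + 8·(-5−(-1)) + 5·(-1−0)) = ½·(-15 − 32 − 5) = -26.
[NLM] = ½·((35/9)·(0−(-5)) + 8·(-5−(-3)) + 5·(-3−0)) = ½·(175/9 − 16 − 15) = -52/9, so the K-coordinate is (-52/9)/(-26) = 2/9.
[KNM] = ½·((-3)·(-3−(-5)) + (35/9)·(-5−(-1)) + 5·(-1−(-3))) = ½·(-6 − 140/9 + 10) = -52/9, so the L-coordinate is 2/9.
[KLN] = ½·((-3)·(0−(-3)) + 8·(-3−(-1)) + (35/9)·(-1−0)) = ½·(-9 − 16 − 35/9) = -130/9, so the M-coordinate is 5/9.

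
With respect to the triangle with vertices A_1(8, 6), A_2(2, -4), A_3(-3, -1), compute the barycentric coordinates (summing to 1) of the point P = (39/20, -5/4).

(1/5, 11/20, 1/4)

Signed area of the reference triangle: [A_1A_2A_3] = ½·(8·(-4−(-1)) + 2·(-1−6) + (-3)·(6−(-4))) = ½·(-24 − 14 − 30) = -34.
[PA_2A_3] = ½·((39/20)·(-4−(-1)) + 2·(-1−(-5/4)) + (-3)·(-5/4−(-4))) = ½·(-117/20 + 1/2 − 33/4) = -34/5, so the A_1-coordinate is (-34/5)/(-34) = 1/5.
[A_1PA_3] = ½·(8·(-5/4−(-1)) + (39/20)·(-1−6) + (-3)·(6−(-5/4))) = ½·(-2 − 273/20 − 87/4) = -187/10, so the A_2-coordinate is 11/20.
[A_1A_2P] = ½·(8·(-4−(-5/4)) + 2·(-5/4−6) + (39/20)·(6−(-4))) = ½·(-22 − 29/2 + 39/2) = -17/2, so the A_3-coordinate is 1/4.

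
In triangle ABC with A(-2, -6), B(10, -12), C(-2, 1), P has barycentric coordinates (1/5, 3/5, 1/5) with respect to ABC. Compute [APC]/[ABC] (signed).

3/5

The signed ratio [APC]/[ABC] equals the barycentric coordinate of P at vertex B, which is 3/5.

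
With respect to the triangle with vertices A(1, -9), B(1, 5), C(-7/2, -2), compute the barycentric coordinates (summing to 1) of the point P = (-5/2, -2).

Signed area of the reference triangle: [ABC] = ½·(1·(5−(-2)) + 1·(-2−(-9)) + (-7/2)·(-9−5)) = ½·(7 + 7 + 49) = 63/2.
[PBC] = ½·((-5/2)·(5−(-2)) + 1·(-2−(-2)) + (-7/2)·(-2−5)) = ½·(-35/2 + 0 + 49/2) = 7/2, so the A-coordinate is (7/2)/(63/2) = 1/9.
[APC] = ½·(1·(-2−(-2)) + (-5/2)·(-2−(-9)) + (-7/2)·(-9−(-2))) = ½·(0 − 35/2 + 49/2) = 7/2, so the B-coordinate is 1/9.
[ABP] = ½·(1·(5−(-2)) + 1·(-2−(-9)) + (-5/2)·(-9−5)) = ½·(7 + 7 + 35) = 49/2, so the C-coordinate is 7/9.

(1/9, 1/9, 7/9)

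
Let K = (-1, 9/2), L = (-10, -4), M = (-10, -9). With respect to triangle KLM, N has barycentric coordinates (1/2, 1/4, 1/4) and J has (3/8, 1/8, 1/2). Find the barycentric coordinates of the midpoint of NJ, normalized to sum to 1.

(7/16, 3/16, 3/8)

Since both coordinate triples sum to 1, the midpoint's barycentrics are the componentwise average.
(1/2+3/8)/2 = 7/16; similarly 3/16 and 3/8.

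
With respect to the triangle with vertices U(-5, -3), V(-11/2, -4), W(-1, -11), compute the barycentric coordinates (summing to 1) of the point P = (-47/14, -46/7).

Signed area of the reference triangle: [UVW] = ½·((-5)·(-4−(-11)) + (-11/2)·(-11−(-3)) + (-1)·(-3−(-4))) = ½·(-35 + 44 − 1) = 4.
[PVW] = ½·((-47/14)·(-4−(-11)) + (-11/2)·(-11−(-46/7)) + (-1)·(-46/7−(-4))) = ½·(-47/2 + 341/14 + 18/7) = 12/7, so the U-coordinate is (12/7)/4 = 3/7.
[UPW] = ½·((-5)·(-46/7−(-11)) + (-47/14)·(-11−(-3)) + (-1)·(-3−(-46/7))) = ½·(-155/7 + 188/7 − 25/7) = 4/7, so the V-coordinate is 1/7.
[UVP] = ½·((-5)·(-4−(-46/7)) + (-11/2)·(-46/7−(-3)) + (-47/14)·(-3−(-4))) = ½·(-90/7 + 275/14 − 47/14) = 12/7, so the W-coordinate is 3/7.
Check: 3/7 + 1/7 + 3/7 = 1.

(3/7, 1/7, 3/7)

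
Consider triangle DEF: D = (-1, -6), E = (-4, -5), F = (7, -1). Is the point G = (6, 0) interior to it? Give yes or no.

Barycentric coordinates of G: (-15/23, 13/23, 25/23).
The three coordinates are negative, positive, positive; a point is interior exactly when all three are positive.

no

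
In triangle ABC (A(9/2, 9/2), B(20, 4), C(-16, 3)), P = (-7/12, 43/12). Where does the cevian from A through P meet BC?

Barycentric coordinates of P with respect to ABC: (1/6, 1/3, 1/2).
On side BC the A-coordinate is zero; dropping P's A-weight 1/6 and renormalizing the remaining 1/3 : 1/2 gives weights 2/5, 3/5 on B, C.
Q = (2/5)·(20, 4) + (3/5)·(-16, 3) = (-8/5, 17/5).

(-8/5, 17/5)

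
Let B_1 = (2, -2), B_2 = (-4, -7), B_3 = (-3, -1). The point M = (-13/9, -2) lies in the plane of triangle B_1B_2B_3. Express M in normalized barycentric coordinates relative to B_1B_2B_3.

(1/3, 1/9, 5/9)

Signed area of the reference triangle: [B_1B_2B_3] = ½·(2·(-7−(-1)) + (-4)·(-1−(-2)) + (-3)·(-2−(-7))) = ½·(-12 − 4 − 15) = -31/2.
[MB_2B_3] = ½·((-13/9)·(-7−(-1)) + (-4)·(-1−(-2)) + (-3)·(-2−(-7))) = ½·(26/3 − 4 − 15) = -31/6, so the B_1-coordinate is (-31/6)/(-31/2) = 1/3.
[B_1MB_3] = ½·(2·(-2−(-1)) + (-13/9)·(-1−(-2)) + (-3)·(-2−(-2))) = ½·(-2 − 13/9 + 0) = -31/18, so the B_2-coordinate is 1/9.
[B_1B_2M] = ½·(2·(-7−(-2)) + (-4)·(-2−(-2)) + (-13/9)·(-2−(-7))) = ½·(-10 + 0 − 65/9) = -155/18, so the B_3-coordinate is 5/9.
Check: 1/3 + 1/9 + 5/9 = 1.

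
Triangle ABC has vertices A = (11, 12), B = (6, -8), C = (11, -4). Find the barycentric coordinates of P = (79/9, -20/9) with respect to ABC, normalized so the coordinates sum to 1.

(2/9, 4/9, 1/3)

Signed area of the reference triangle: [ABC] = ½·(11·(-8−(-4)) + 6·(-4−12) + 11·(12−(-8))) = ½·(-44 − 96 + 220) = 40.
[PBC] = ½·((79/9)·(-8−(-4)) + 6·(-4−(-20/9)) + 11·(-20/9−(-8))) = ½·(-316/9 − 32/3 + 572/9) = 80/9, so the A-coordinate is (80/9)/40 = 2/9.
[APC] = ½·(11·(-20/9−(-4)) + (79/9)·(-4−12) + 11·(12−(-20/9))) = ½·(176/9 − 1264/9 + 1408/9) = 160/9, so the B-coordinate is 4/9.
[ABP] = ½·(11·(-8−(-20/9)) + 6·(-20/9−12) + (79/9)·(12−(-8))) = ½·(-572/9 − 256/3 + 1580/9) = 40/3, so the C-coordinate is 1/3.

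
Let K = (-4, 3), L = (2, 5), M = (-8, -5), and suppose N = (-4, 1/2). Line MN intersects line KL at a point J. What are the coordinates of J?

(-8/5, 19/5)

Barycentric coordinates of N with respect to KLM: (3/8, 1/4, 3/8).
On side KL the M-coordinate is zero; dropping N's M-weight 3/8 and renormalizing the remaining 3/8 : 1/4 gives weights 3/5, 2/5 on K, L.
J = (3/5)·(-4, 3) + (2/5)·(2, 5) = (-8/5, 19/5).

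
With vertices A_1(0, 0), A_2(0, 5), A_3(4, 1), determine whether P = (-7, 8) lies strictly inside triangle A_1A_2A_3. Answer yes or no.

Barycentric coordinates of P: (4/5, 39/20, -7/4).
The three coordinates are positive, positive, negative; a point is interior exactly when all three are positive.

no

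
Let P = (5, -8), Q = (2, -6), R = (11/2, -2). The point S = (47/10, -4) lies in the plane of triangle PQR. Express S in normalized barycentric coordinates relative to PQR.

Signed area of the reference triangle: [PQR] = ½·(5·(-6−(-2)) + 2·(-2−(-8)) + (11/2)·(-8−(-6))) = ½·(-20 + 12 − 11) = -19/2.
[SQR] = ½·((47/10)·(-6−(-2)) + 2·(-2−(-4)) + (11/2)·(-4−(-6))) = ½·(-94/5 + 4 + 11) = -19/10, so the P-coordinate is (-19/10)/(-19/2) = 1/5.
[PSR] = ½·(5·(-4−(-2)) + (47/10)·(-2−(-8)) + (11/2)·(-8−(-4))) = ½·(-10 + 141/5 − 22) = -19/10, so the Q-coordinate is 1/5.
[PQS] = ½·(5·(-6−(-4)) + 2·(-4−(-8)) + (47/10)·(-8−(-6))) = ½·(-10 + 8 − 47/5) = -57/10, so the R-coordinate is 3/5.

(1/5, 1/5, 3/5)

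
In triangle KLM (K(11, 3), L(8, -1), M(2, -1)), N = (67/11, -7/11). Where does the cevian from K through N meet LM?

Barycentric coordinates of N with respect to KLM: (1/11, 6/11, 4/11).
On side LM the K-coordinate is zero; dropping N's K-weight 1/11 and renormalizing the remaining 6/11 : 4/11 gives weights 3/5, 2/5 on L, M.
J = (3/5)·(8, -1) + (2/5)·(2, -1) = (28/5, -1).

(28/5, -1)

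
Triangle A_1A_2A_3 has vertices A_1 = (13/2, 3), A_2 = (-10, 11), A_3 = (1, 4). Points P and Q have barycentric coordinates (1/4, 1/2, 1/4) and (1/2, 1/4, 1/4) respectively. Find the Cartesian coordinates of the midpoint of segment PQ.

(-17/16, 25/4)

Barycentric coordinates of the midpoint are the average: (3/8, 3/8, 1/4).
Converting: (3/8)·A_1 + (3/8)·A_2 + (1/4)·A_3 = (-17/16, 25/4).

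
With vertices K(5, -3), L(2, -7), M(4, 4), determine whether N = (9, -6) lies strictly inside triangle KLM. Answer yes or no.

no

Barycentric coordinates of N: (3, -1, -1).
The three coordinates are positive, negative, negative; a point is interior exactly when all three are positive.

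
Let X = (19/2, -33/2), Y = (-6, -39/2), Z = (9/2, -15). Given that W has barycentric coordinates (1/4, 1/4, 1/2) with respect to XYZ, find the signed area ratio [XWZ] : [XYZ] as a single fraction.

1/4

The signed ratio [XWZ]/[XYZ] equals the barycentric coordinate of W at vertex Y, which is 1/4.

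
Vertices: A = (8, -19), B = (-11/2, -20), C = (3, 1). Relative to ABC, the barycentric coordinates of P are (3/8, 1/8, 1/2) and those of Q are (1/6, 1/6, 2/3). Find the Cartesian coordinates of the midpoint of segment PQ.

Barycentric coordinates of the midpoint are the average: (13/48, 7/48, 7/12).
Converting: (13/48)·A + (7/48)·B + (7/12)·C = (299/96, -359/48).

(299/96, -359/48)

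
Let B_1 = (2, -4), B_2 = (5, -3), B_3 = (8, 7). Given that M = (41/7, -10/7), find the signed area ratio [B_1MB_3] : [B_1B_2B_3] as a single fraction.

[B_1B_2B_3] = ½·(2·(-3−7) + 5·(7−(-4)) + 8·(-4−(-3))) = ½·(-20 + 55 − 8) = 27/2.
[B_1MB_3] = ½·(2·(-10/7−7) + (41/7)·(7−(-4)) + 8·(-4−(-10/7))) = ½·(-118/7 + 451/7 − 144/7) = 27/2, so the ratio is (27/2)/(27/2) = 1.

1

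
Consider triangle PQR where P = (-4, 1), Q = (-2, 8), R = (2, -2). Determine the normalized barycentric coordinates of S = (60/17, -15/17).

(-7/17, 4/17, 20/17)

Signed area of the reference triangle: [PQR] = ½·((-4)·(8−(-2)) + (-2)·(-2−1) + 2·(1−8)) = ½·(-40 + 6 − 14) = -24.
[SQR] = ½·((60/17)·(8−(-2)) + (-2)·(-2−(-15/17)) + 2·(-15/17−8)) = ½·(600/17 + 38/17 − 302/17) = 168/17, so the P-coordinate is (168/17)/(-24) = -7/17.
[PSR] = ½·((-4)·(-15/17−(-2)) + (60/17)·(-2−1) + 2·(1−(-15/17))) = ½·(-76/17 − 180/17 + 64/17) = -96/17, so the Q-coordinate is 4/17.
[PQS] = ½·((-4)·(8−(-15/17)) + (-2)·(-15/17−1) + (60/17)·(1−8)) = ½·(-604/17 + 64/17 − 420/17) = -480/17, so the R-coordinate is 20/17.
Check: -7/17 + 4/17 + 20/17 = 1.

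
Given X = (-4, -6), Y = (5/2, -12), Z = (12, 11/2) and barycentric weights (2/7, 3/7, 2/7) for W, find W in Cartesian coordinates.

W = (2/7)·X + (3/7)·Y + (2/7)·Z.
x-coordinate: (2/7)·(-4) + (3/7)·(5/2) + (2/7)·12 = 47/14.
y-coordinate: (2/7)·(-6) + (3/7)·(-12) + (2/7)·(11/2) = -37/7.

(47/14, -37/7)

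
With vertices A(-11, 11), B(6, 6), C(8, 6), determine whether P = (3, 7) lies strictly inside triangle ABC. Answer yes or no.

Barycentric coordinates of P: (1/5, 3/5, 1/5).
The three coordinates are positive, positive, positive; a point is interior exactly when all three are positive.

yes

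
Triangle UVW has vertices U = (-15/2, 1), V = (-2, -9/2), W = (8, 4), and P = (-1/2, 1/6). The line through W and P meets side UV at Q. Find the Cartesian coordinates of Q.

Barycentric coordinates of P with respect to UVW: (1/3, 1/3, 1/3).
On side UV the W-coordinate is zero; dropping P's W-weight 1/3 and renormalizing the remaining 1/3 : 1/3 gives weights 1/2, 1/2 on U, V.
Q = (1/2)·(-15/2, 1) + (1/2)·(-2, -9/2) = (-19/4, -7/4).

(-19/4, -7/4)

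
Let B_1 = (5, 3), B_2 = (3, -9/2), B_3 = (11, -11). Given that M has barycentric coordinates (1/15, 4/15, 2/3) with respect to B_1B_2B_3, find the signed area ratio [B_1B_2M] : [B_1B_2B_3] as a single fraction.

The signed ratio [B_1B_2M]/[B_1B_2B_3] equals the barycentric coordinate of M at vertex B_3, which is 2/3.

2/3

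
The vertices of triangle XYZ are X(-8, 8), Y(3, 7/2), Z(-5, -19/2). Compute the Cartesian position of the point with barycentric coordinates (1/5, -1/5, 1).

W = (1/5)·X + (-1/5)·Y + 1·Z.
x-coordinate: (1/5)·(-8) + (-1/5)·3 + 1·(-5) = -36/5.
y-coordinate: (1/5)·8 + (-1/5)·(7/2) + 1·(-19/2) = -43/5.

(-36/5, -43/5)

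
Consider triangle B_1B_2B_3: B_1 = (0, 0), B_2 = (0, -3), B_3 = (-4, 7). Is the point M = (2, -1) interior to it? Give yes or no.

no

Barycentric coordinates of M: (7/3, -5/6, -1/2).
The three coordinates are positive, negative, negative; a point is interior exactly when all three are positive.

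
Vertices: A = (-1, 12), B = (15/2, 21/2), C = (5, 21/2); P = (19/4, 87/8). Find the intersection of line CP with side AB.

Barycentric coordinates of P with respect to ABC: (1/4, 1/2, 1/4).
On side AB the C-coordinate is zero; dropping P's C-weight 1/4 and renormalizing the remaining 1/4 : 1/2 gives weights 1/3, 2/3 on A, B.
Q = (1/3)·(-1, 12) + (2/3)·(15/2, 21/2) = (14/3, 11).

(14/3, 11)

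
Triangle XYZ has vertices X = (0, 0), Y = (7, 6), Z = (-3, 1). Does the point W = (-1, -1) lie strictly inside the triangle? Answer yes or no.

Barycentric coordinates of W: (6/5, -4/25, -1/25).
The three coordinates are positive, negative, negative; a point is interior exactly when all three are positive.

no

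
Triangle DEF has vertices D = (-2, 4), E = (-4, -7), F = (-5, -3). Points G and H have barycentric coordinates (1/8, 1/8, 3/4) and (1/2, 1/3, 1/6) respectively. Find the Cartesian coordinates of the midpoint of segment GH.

Barycentric coordinates of the midpoint are the average: (5/16, 11/48, 11/24).
Converting: (5/16)·D + (11/48)·E + (11/24)·F = (-23/6, -83/48).

(-23/6, -83/48)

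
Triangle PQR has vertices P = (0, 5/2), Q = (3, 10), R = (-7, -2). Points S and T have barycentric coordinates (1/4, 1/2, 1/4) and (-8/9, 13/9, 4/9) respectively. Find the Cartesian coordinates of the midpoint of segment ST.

(35/72, 395/48)

Barycentric coordinates of the midpoint are the average: (-23/72, 35/36, 25/72).
Converting: (-23/72)·P + (35/36)·Q + (25/72)·R = (35/72, 395/48).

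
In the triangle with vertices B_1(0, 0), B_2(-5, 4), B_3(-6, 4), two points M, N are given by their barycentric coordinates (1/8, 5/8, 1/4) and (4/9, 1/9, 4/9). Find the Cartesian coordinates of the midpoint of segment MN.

(-565/144, 103/36)

Barycentric coordinates of the midpoint are the average: (41/144, 53/144, 25/72).
Converting: (41/144)·B_1 + (53/144)·B_2 + (25/72)·B_3 = (-565/144, 103/36).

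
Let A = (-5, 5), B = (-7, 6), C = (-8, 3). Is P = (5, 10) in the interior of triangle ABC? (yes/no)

no

Barycentric coordinates of P: (32/7, -5/7, -20/7).
The three coordinates are positive, negative, negative; a point is interior exactly when all three are positive.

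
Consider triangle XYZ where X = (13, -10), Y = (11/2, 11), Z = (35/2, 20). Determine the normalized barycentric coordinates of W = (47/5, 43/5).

Signed area of the reference triangle: [XYZ] = ½·(13·(11−20) + (11/2)·(20−(-10)) + (35/2)·(-10−11)) = ½·(-117 + 165 − 735/2) = -639/4.
[WYZ] = ½·((47/5)·(11−20) + (11/2)·(20−(43/5)) + (35/2)·(43/5−11)) = ½·(-423/5 + 627/10 − 42) = -639/20, so the X-coordinate is (-639/20)/(-639/4) = 1/5.
[XWZ] = ½·(13·(43/5−20) + (47/5)·(20−(-10)) + (35/2)·(-10−(43/5))) = ½·(-741/5 + 282 − 651/2) = -1917/20, so the Y-coordinate is 3/5.
[XYW] = ½·(13·(11−(43/5)) + (11/2)·(43/5−(-10)) + (47/5)·(-10−11)) = ½·(156/5 + 1023/10 − 987/5) = -639/20, so the Z-coordinate is 1/5.

(1/5, 3/5, 1/5)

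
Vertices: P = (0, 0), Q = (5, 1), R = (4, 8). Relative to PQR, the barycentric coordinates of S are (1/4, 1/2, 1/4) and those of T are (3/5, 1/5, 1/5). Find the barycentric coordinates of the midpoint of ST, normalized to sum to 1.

(17/40, 7/20, 9/40)

Since both coordinate triples sum to 1, the midpoint's barycentrics are the componentwise average.
(1/4+3/5)/2 = 17/40; similarly 7/20 and 9/40.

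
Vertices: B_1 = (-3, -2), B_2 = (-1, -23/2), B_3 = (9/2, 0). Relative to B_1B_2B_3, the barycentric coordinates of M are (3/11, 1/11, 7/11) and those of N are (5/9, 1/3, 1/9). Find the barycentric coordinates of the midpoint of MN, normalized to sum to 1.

Since both coordinate triples sum to 1, the midpoint's barycentrics are the componentwise average.
(3/11+5/9)/2 = 41/99; similarly 7/33 and 37/99.

(41/99, 7/33, 37/99)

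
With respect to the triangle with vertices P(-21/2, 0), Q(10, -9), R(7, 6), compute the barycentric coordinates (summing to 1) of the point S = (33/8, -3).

(1/4, 1/2, 1/4)

Signed area of the reference triangle: [PQR] = ½·((-21/2)·(-9−6) + 10·(6−0) + 7·(0−(-9))) = ½·(315/2 + 60 + 63) = 561/4.
[SQR] = ½·((33/8)·(-9−6) + 10·(6−(-3)) + 7·(-3−(-9))) = ½·(-495/8 + 90 + 42) = 561/16, so the P-coordinate is (561/16)/(561/4) = 1/4.
[PSR] = ½·((-21/2)·(-3−6) + (33/8)·(6−0) + 7·(0−(-3))) = ½·(189/2 + 99/4 + 21) = 561/8, so the Q-coordinate is 1/2.
[PQS] = ½·((-21/2)·(-9−(-3)) + 10·(-3−0) + (33/8)·(0−(-9))) = ½·(63 − 30 + 297/8) = 561/16, so the R-coordinate is 1/4.
Check: 1/4 + 1/2 + 1/4 = 1.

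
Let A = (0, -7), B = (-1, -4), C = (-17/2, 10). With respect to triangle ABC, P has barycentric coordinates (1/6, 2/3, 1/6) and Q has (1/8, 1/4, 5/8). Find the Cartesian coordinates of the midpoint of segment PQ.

(-367/96, 53/48)

Barycentric coordinates of the midpoint are the average: (7/48, 11/24, 19/48).
Converting: (7/48)·A + (11/24)·B + (19/48)·C = (-367/96, 53/48).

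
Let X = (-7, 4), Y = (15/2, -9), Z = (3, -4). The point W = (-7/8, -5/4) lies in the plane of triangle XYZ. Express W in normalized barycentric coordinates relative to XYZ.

Signed area of the reference triangle: [XYZ] = ½·((-7)·(-9−(-4)) + (15/2)·(-4−4) + 3·(4−(-9))) = ½·(35 − 60 + 39) = 7.
[WYZ] = ½·((-7/8)·(-9−(-4)) + (15/2)·(-4−(-5/4)) + 3·(-5/4−(-9))) = ½·(35/8 − 165/8 + 93/4) = 7/2, so the X-coordinate is (7/2)/7 = 1/2.
[XWZ] = ½·((-7)·(-5/4−(-4)) + (-7/8)·(-4−4) + 3·(4−(-5/4))) = ½·(-77/4 + 7 + 63/4) = 7/4, so the Y-coordinate is 1/4.
[XYW] = ½·((-7)·(-9−(-5/4)) + (15/2)·(-5/4−4) + (-7/8)·(4−(-9))) = ½·(217/4 − 315/8 − 91/8) = 7/4, so the Z-coordinate is 1/4.
Check: 1/2 + 1/4 + 1/4 = 1.

(1/2, 1/4, 1/4)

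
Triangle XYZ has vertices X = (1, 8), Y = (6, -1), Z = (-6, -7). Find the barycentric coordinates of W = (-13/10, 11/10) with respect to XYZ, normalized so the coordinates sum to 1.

Signed area of the reference triangle: [XYZ] = ½·(1·(-1−(-7)) + 6·(-7−8) + (-6)·(8−(-1))) = ½·(6 − 90 − 54) = -69.
[WYZ] = ½·((-13/10)·(-1−(-7)) + 6·(-7−(11/10)) + (-6)·(11/10−(-1))) = ½·(-39/5 − 243/5 − 63/5) = -69/2, so the X-coordinate is (-69/2)/(-69) = 1/2.
[XWZ] = ½·(1·(11/10−(-7)) + (-13/10)·(-7−8) + (-6)·(8−(11/10))) = ½·(81/10 + 39/2 − 207/5) = -69/10, so the Y-coordinate is 1/10.
[XYW] = ½·(1·(-1−(11/10)) + 6·(11/10−8) + (-13/10)·(8−(-1))) = ½·(-21/10 − 207/5 − 117/10) = -138/5, so the Z-coordinate is 2/5.

(1/2, 1/10, 2/5)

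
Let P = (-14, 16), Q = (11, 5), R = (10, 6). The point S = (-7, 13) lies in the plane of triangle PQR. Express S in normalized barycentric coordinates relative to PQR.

(5/7, 1/7, 1/7)

Signed area of the reference triangle: [PQR] = ½·((-14)·(5−6) + 11·(6−16) + 10·(16−5)) = ½·(14 − 110 + 110) = 7.
[SQR] = ½·((-7)·(5−6) + 11·(6−13) + 10·(13−5)) = ½·(7 − 77 + 80) = 5, so the P-coordinate is 5/7 = 5/7.
[PSR] = ½·((-14)·(13−6) + (-7)·(6−16) + 10·(16−13)) = ½·(-98 + 70 + 30) = 1, so the Q-coordinate is 1/7.
[PQS] = ½·((-14)·(5−13) + 11·(13−16) + (-7)·(16−5)) = ½·(112 − 33 − 77) = 1, so the R-coordinate is 1/7.
Check: 5/7 + 1/7 + 1/7 = 1.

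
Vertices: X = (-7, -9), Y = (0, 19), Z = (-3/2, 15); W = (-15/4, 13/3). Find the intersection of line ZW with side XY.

Barycentric coordinates of W with respect to XYZ: (1/2, 1/3, 1/6).
On side XY the Z-coordinate is zero; dropping W's Z-weight 1/6 and renormalizing the remaining 1/2 : 1/3 gives weights 3/5, 2/5 on X, Y.
V = (3/5)·(-7, -9) + (2/5)·(0, 19) = (-21/5, 11/5).

(-21/5, 11/5)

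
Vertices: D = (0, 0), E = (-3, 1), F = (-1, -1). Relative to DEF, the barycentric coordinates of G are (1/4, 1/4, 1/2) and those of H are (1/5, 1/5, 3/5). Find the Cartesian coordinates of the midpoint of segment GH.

Barycentric coordinates of the midpoint are the average: (9/40, 9/40, 11/20).
Converting: (9/40)·D + (9/40)·E + (11/20)·F = (-49/40, -13/40).

(-49/40, -13/40)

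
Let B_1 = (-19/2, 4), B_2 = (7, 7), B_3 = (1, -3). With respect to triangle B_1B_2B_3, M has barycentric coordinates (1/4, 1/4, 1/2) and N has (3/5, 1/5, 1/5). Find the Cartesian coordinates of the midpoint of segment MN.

Barycentric coordinates of the midpoint are the average: (17/40, 9/40, 7/20).
Converting: (17/40)·B_1 + (9/40)·B_2 + (7/20)·B_3 = (-169/80, 89/40).

(-169/80, 89/40)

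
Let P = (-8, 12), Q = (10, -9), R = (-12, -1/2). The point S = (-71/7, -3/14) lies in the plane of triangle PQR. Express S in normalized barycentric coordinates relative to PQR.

Signed area of the reference triangle: [PQR] = ½·((-8)·(-9−(-1/2)) + 10·(-1/2−12) + (-12)·(12−(-9))) = ½·(68 − 125 − 252) = -309/2.
[SQR] = ½·((-71/7)·(-9−(-1/2)) + 10·(-1/2−(-3/14)) + (-12)·(-3/14−(-9))) = ½·(1207/14 − 20/7 − 738/7) = -309/28, so the P-coordinate is (-309/28)/(-309/2) = 1/14.
[PSR] = ½·((-8)·(-3/14−(-1/2)) + (-71/7)·(-1/2−12) + (-12)·(12−(-3/14))) = ½·(-16/7 + 1775/14 − 1026/7) = -309/28, so the Q-coordinate is 1/14.
[PQS] = ½·((-8)·(-9−(-3/14)) + 10·(-3/14−12) + (-71/7)·(12−(-9))) = ½·(492/7 − 855/7 − 213) = -927/7, so the R-coordinate is 6/7.
Check: 1/14 + 1/14 + 6/7 = 1.

(1/14, 1/14, 6/7)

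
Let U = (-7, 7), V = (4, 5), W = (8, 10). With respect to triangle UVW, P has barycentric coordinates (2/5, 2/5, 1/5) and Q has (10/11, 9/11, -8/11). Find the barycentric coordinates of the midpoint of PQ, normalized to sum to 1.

Since both coordinate triples sum to 1, the midpoint's barycentrics are the componentwise average.
(2/5+10/11)/2 = 36/55; similarly 67/110 and -29/110.

(36/55, 67/110, -29/110)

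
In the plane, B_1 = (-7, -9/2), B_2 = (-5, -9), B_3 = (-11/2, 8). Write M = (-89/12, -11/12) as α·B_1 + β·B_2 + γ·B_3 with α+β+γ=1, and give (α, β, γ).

Signed area of the reference triangle: [B_1B_2B_3] = ½·((-7)·(-9−8) + (-5)·(8−(-9/2)) + (-11/2)·(-9/2−(-9))) = ½·(119 − 125/2 − 99/4) = 127/8.
[MB_2B_3] = ½·((-89/12)·(-9−8) + (-5)·(8−(-11/12)) + (-11/2)·(-11/12−(-9))) = ½·(1513/12 − 535/12 − 1067/24) = 889/48, so the B_1-coordinate is (889/48)/(127/8) = 7/6.
[B_1MB_3] = ½·((-7)·(-11/12−8) + (-89/12)·(8−(-9/2)) + (-11/2)·(-9/2−(-11/12))) = ½·(749/12 − 2225/24 + 473/24) = -127/24, so the B_2-coordinate is -1/3.
[B_1B_2M] = ½·((-7)·(-9−(-11/12)) + (-5)·(-11/12−(-9/2)) + (-89/12)·(-9/2−(-9))) = ½·(679/12 − 215/12 − 267/8) = 127/48, so the B_3-coordinate is 1/6.
Check: 7/6 − 1/3 + 1/6 = 1.

(7/6, -1/3, 1/6)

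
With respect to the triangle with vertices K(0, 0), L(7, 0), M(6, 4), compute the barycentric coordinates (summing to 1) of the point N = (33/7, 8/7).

(2/7, 3/7, 2/7)

Signed area of the reference triangle: [KLM] = ½·(0·(0−4) + 7·(4−0) + 6·(0−0)) = ½·(0 + 28 + 0) = 14.
[NLM] = ½·((33/7)·(0−4) + 7·(4−(8/7)) + 6·(8/7−0)) = ½·(-132/7 + 20 + 48/7) = 4, so the K-coordinate is 4/14 = 2/7.
[KNM] = ½·(0·(8/7−4) + (33/7)·(4−0) + 6·(0−(8/7))) = ½·(0 + 132/7 − 48/7) = 6, so the L-coordinate is 3/7.
[KLN] = ½·(0·(0−(8/7)) + 7·(8/7−0) + (33/7)·(0−0)) = ½·(0 + 8 + 0) = 4, so the M-coordinate is 2/7.
Check: 2/7 + 3/7 + 2/7 = 1.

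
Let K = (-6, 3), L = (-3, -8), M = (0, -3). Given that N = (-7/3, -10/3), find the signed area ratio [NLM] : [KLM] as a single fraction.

2/9

[KLM] = ½·((-6)·(-8−(-3)) + (-3)·(-3−3) + 0·(3−(-8))) = ½·(30 + 18 + 0) = 24.
[NLM] = ½·((-7/3)·(-8−(-3)) + (-3)·(-3−(-10/3)) + 0·(-10/3−(-8))) = ½·(35/3 − 1 + 0) = 16/3, so the ratio is (16/3)/24 = 2/9.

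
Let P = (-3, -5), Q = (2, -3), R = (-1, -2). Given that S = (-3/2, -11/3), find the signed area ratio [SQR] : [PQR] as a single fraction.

1/2

[PQR] = ½·((-3)·(-3−(-2)) + 2·(-2−(-5)) + (-1)·(-5−(-3))) = ½·(3 + 6 + 2) = 11/2.
[SQR] = ½·((-3/2)·(-3−(-2)) + 2·(-2−(-11/3)) + (-1)·(-11/3−(-3))) = ½·(3/2 + 10/3 + 2/3) = 11/4, so the ratio is (11/4)/(11/2) = 1/2.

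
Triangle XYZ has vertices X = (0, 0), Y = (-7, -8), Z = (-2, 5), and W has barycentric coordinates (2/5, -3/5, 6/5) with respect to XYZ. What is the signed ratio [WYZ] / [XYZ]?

2/5

The signed ratio [WYZ]/[XYZ] equals the barycentric coordinate of W at vertex X, which is 2/5.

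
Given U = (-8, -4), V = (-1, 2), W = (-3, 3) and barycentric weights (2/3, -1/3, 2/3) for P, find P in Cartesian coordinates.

P = (2/3)·U + (-1/3)·V + (2/3)·W.
x-coordinate: (2/3)·(-8) + (-1/3)·(-1) + (2/3)·(-3) = -7.
y-coordinate: (2/3)·(-4) + (-1/3)·2 + (2/3)·3 = -4/3.

(-7, -4/3)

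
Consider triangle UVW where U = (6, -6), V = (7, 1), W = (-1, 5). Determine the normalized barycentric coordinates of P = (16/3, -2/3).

Signed area of the reference triangle: [UVW] = ½·(6·(1−5) + 7·(5−(-6)) + (-1)·(-6−1)) = ½·(-24 + 77 + 7) = 30.
[PVW] = ½·((16/3)·(1−5) + 7·(5−(-2/3)) + (-1)·(-2/3−1)) = ½·(-64/3 + 119/3 + 5/3) = 10, so the U-coordinate is 10/30 = 1/3.
[UPW] = ½·(6·(-2/3−5) + (16/3)·(5−(-6)) + (-1)·(-6−(-2/3))) = ½·(-34 + 176/3 + 16/3) = 15, so the V-coordinate is 1/2.
[UVP] = ½·(6·(1−(-2/3)) + 7·(-2/3−(-6)) + (16/3)·(-6−1)) = ½·(10 + 112/3 − 112/3) = 5, so the W-coordinate is 1/6.

(1/3, 1/2, 1/6)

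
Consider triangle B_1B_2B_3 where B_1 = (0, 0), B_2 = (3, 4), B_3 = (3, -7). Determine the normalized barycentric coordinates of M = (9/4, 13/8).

(1/4, 5/8, 1/8)

Signed area of the reference triangle: [B_1B_2B_3] = ½·(0·(4−(-7)) + 3·(-7−0) + 3·(0−4)) = ½·(0 − 21 − 12) = -33/2.
[MB_2B_3] = ½·((9/4)·(4−(-7)) + 3·(-7−(13/8)) + 3·(13/8−4)) = ½·(99/4 − 207/8 − 57/8) = -33/8, so the B_1-coordinate is (-33/8)/(-33/2) = 1/4.
[B_1MB_3] = ½·(0·(13/8−(-7)) + (9/4)·(-7−0) + 3·(0−(13/8))) = ½·(0 − 63/4 − 39/8) = -165/16, so the B_2-coordinate is 5/8.
[B_1B_2M] = ½·(0·(4−(13/8)) + 3·(13/8−0) + (9/4)·(0−4)) = ½·(0 + 39/8 − 9) = -33/16, so the B_3-coordinate is 1/8.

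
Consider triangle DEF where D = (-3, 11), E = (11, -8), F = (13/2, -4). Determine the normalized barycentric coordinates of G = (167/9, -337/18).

Signed area of the reference triangle: [DEF] = ½·((-3)·(-8−(-4)) + 11·(-4−11) + (13/2)·(11−(-8))) = ½·(12 − 165 + 247/2) = -59/4.
[GEF] = ½·((167/9)·(-8−(-4)) + 11·(-4−(-337/18)) + (13/2)·(-337/18−(-8))) = ½·(-668/9 + 2915/18 − 2509/36) = 649/72, so the D-coordinate is (649/72)/(-59/4) = -11/18.
[DGF] = ½·((-3)·(-337/18−(-4)) + (167/9)·(-4−11) + (13/2)·(11−(-337/18))) = ½·(265/6 − 835/3 + 6955/36) = -1475/72, so the E-coordinate is 25/18.
[DEG] = ½·((-3)·(-8−(-337/18)) + 11·(-337/18−11) + (167/9)·(11−(-8))) = ½·(-193/6 − 5885/18 + 3173/9) = -59/18, so the F-coordinate is 2/9.
Check: -11/18 + 25/18 + 2/9 = 1.

(-11/18, 25/18, 2/9)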